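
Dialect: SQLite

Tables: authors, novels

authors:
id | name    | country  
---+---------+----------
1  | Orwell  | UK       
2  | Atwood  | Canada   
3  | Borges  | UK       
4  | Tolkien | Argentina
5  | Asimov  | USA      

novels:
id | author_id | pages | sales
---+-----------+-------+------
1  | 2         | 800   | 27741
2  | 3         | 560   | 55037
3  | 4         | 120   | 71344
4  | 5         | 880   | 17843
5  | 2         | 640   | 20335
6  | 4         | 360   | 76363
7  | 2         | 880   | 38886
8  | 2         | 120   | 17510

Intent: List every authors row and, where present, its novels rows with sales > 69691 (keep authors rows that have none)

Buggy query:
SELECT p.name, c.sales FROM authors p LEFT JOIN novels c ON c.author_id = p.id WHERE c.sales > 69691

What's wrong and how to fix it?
Bug: A WHERE condition on the right-hand table after LEFT JOIN drops unmatched parents

Fix: Put 'c.sales > 69691' in the JOIN's ON clause instead of WHERE

Corrected query:
SELECT p.name, c.sales FROM authors p LEFT JOIN novels c ON c.author_id = p.id AND c.sales > 69691

Result:
name    | sales
--------+------
Orwell  | NULL 
Atwood  | NULL 
Borges  | NULL 
Tolkien | 71344
Tolkien | 76363
Asimov  | NULL 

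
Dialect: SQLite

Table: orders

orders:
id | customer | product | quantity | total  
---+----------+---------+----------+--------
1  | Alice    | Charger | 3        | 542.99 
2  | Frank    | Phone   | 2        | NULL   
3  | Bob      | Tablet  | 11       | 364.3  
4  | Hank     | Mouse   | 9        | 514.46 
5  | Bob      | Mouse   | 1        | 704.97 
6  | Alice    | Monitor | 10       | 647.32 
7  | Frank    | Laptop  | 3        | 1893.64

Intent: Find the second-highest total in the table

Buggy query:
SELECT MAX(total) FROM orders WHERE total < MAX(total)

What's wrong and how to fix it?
Bug: MAX(total) on the right of the comparison is an aggregate-in-WHERE error

Fix: Compute the overall MAX in a subquery, then take MAX of rows below it

Corrected query:
SELECT MAX(total) FROM orders WHERE total < (SELECT MAX(total) FROM orders)

Result:
MAX(total)
----------
704.97    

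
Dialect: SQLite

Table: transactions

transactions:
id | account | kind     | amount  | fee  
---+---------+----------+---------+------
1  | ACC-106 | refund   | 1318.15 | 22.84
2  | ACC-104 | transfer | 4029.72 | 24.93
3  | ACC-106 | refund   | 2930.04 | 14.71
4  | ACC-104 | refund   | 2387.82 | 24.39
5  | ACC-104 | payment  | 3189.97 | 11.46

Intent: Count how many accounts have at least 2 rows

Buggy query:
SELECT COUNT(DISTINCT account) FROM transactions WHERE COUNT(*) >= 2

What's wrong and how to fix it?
Bug: WHERE filters individual rows, not groups, so a group-level COUNT is invalid there

Fix: Use a subquery that GROUPs and filters with HAVING, then count its rows

Corrected query:
SELECT COUNT(*) FROM (SELECT account FROM transactions GROUP BY account HAVING COUNT(*) >= 2)

Result:
COUNT(*)
--------
2       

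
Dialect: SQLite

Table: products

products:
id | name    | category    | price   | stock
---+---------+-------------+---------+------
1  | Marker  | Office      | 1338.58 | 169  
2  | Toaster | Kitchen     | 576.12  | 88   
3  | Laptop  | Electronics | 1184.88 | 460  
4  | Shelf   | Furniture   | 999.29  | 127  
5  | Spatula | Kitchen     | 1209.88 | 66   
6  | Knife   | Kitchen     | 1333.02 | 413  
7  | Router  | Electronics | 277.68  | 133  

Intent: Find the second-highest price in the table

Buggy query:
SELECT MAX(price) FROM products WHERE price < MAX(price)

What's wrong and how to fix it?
Bug: The inner MAX is an aggregate inside WHERE, which is not allowed

Fix: Put the inner MAX in a scalar subquery

Corrected query:
SELECT MAX(price) FROM products WHERE price < (SELECT MAX(price) FROM products)

Result:
MAX(price)
----------
1333.02   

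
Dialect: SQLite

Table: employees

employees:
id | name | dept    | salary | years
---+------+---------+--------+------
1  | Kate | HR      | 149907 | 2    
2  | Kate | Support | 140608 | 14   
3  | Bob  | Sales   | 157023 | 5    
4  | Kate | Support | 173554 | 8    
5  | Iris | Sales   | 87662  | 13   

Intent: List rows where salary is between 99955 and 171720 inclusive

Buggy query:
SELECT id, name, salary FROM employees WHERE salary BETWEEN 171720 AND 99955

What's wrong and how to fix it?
Bug: The bounds are reversed; BETWEEN a AND b requires a <= b to match anything

Fix: Swap the bounds so the smaller value comes first

Corrected query:
SELECT id, name, salary FROM employees WHERE salary BETWEEN 99955 AND 171720

Result:
id | name | salary
---+------+-------
1  | Kate | 149907
2  | Kate | 140608
3  | Bob  | 157023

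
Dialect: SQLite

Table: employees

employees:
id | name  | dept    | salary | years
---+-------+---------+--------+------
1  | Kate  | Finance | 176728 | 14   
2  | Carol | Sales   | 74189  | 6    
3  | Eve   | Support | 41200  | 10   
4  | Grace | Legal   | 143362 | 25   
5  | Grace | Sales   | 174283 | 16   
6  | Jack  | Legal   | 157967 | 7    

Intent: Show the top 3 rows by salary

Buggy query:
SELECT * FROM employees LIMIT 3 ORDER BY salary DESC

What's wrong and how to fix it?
Bug: ORDER BY cannot follow LIMIT; LIMIT is the final clause

Fix: Swap the clauses: ORDER BY first, then LIMIT

Corrected query:
SELECT * FROM employees ORDER BY salary DESC LIMIT 3

Result:
id | name  | dept    | salary | years
---+-------+---------+--------+------
1  | Kate  | Finance | 176728 | 14   
5  | Grace | Sales   | 174283 | 16   
6  | Jack  | Legal   | 157967 | 7    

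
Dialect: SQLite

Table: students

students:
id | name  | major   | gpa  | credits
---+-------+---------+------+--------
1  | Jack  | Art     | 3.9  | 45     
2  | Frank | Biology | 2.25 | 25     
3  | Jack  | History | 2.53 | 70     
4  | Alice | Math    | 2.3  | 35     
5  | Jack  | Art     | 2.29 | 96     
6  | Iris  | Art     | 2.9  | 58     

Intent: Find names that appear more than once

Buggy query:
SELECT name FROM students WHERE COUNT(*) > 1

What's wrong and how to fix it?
Bug: COUNT(*) is an aggregate and cannot be used in WHERE

Fix: Group first, then use HAVING for the count condition

Corrected query:
SELECT name FROM students GROUP BY name HAVING COUNT(*) > 1

Result:
name
----
Jack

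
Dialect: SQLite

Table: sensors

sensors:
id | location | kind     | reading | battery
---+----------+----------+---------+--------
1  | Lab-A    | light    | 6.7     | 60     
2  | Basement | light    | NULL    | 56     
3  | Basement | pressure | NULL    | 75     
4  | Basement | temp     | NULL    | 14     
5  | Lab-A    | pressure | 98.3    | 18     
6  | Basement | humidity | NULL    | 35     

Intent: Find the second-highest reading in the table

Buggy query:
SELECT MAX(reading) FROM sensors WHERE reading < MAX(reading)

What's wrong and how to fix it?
Bug: The inner MAX is an aggregate inside WHERE, which is not allowed

Fix: Compute the overall MAX in a subquery, then take MAX of rows below it

Corrected query:
SELECT MAX(reading) FROM sensors WHERE reading < (SELECT MAX(reading) FROM sensors)

Result:
MAX(reading)
------------
6.7         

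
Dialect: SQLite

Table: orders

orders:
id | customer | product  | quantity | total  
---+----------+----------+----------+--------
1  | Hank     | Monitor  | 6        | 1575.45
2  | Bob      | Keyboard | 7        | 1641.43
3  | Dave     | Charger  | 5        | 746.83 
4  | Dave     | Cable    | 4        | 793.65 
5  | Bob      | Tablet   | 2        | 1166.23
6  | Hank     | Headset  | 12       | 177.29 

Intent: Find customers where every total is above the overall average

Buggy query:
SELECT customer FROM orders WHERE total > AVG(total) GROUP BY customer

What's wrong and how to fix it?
Bug: WHERE evaluates per row before aggregation, so AVG() is unavailable

Fix: Compute the overall average in a scalar subquery and compare each group's MIN against it in HAVING

Corrected query:
SELECT customer FROM orders GROUP BY customer HAVING MIN(total) > (SELECT AVG(total) FROM orders)

Result:
customer
--------
Bob     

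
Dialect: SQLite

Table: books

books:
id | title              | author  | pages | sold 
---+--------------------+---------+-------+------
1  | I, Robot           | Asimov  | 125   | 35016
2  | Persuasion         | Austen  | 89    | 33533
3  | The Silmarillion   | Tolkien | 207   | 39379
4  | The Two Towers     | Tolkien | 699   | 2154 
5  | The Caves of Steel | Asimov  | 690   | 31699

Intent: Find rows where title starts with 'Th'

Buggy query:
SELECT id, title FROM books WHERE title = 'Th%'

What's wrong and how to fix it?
Bug: Wildcards only work with LIKE; '=' treats '%' as a literal character

Fix: Replace '=' with LIKE so 'Th%' is treated as a pattern

Corrected query:
SELECT id, title FROM books WHERE title LIKE 'Th%'

Result:
id | title             
---+-------------------
3  | The Silmarillion  
4  | The Two Towers    
5  | The Caves of Steel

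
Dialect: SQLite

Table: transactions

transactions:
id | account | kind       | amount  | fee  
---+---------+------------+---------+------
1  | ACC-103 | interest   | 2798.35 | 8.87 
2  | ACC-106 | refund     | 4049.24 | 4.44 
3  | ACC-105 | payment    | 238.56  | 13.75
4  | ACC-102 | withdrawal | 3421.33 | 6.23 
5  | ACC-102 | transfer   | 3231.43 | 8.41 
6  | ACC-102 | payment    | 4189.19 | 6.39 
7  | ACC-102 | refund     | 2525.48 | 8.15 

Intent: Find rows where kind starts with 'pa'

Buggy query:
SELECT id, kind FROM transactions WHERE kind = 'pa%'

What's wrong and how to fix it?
Bug: '=' compares the literal string including the % character; pattern matching needs LIKE

Fix: Use LIKE for wildcard pattern matching

Corrected query:
SELECT id, kind FROM transactions WHERE kind LIKE 'pa%'

Result:
id | kind   
---+--------
3  | payment
6  | payment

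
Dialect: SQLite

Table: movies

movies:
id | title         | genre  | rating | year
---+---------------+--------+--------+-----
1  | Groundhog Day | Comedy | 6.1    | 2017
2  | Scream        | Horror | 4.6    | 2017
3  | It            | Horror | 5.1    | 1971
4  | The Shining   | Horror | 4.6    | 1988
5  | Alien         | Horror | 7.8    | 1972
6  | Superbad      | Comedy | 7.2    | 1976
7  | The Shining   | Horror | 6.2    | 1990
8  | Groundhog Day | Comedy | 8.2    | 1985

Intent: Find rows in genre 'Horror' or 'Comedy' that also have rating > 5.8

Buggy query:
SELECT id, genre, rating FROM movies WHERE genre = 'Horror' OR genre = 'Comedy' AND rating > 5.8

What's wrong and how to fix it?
Bug: AND binds tighter than OR, so this parses as genre = 'Horror' OR (genre = 'Comedy' AND rating > 5.8)

Fix: Group the OR with parentheses (or use IN), then AND the threshold

Corrected query:
SELECT id, genre, rating FROM movies WHERE (genre = 'Horror' OR genre = 'Comedy') AND rating > 5.8

Result:
id | genre  | rating
---+--------+-------
1  | Comedy | 6.1   
5  | Horror | 7.8   
6  | Comedy | 7.2   
7  | Horror | 6.2   
8  | Comedy | 8.2   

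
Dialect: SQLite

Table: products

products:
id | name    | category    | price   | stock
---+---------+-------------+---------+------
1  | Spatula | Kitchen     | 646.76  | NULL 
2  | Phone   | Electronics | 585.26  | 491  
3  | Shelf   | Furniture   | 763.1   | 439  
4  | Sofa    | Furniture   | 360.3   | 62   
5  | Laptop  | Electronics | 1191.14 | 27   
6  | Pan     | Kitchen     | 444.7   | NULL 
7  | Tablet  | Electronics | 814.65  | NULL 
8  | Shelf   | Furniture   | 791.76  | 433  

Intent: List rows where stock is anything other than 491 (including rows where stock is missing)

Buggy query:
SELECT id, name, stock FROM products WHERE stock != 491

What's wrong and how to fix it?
Bug: Inequality against NULL is unknown, not true; rows with NULL are dropped

Fix: Handle NULL separately with IS NULL alongside the inequality

Corrected query:
SELECT id, name, stock FROM products WHERE stock != 491 OR stock IS NULL

Result:
id | name    | stock
---+---------+------
1  | Spatula | NULL 
3  | Shelf   | 439  
4  | Sofa    | 62   
5  | Laptop  | 27   
6  | Pan     | NULL 
7  | Tablet  | NULL 
8  | Shelf   | 433  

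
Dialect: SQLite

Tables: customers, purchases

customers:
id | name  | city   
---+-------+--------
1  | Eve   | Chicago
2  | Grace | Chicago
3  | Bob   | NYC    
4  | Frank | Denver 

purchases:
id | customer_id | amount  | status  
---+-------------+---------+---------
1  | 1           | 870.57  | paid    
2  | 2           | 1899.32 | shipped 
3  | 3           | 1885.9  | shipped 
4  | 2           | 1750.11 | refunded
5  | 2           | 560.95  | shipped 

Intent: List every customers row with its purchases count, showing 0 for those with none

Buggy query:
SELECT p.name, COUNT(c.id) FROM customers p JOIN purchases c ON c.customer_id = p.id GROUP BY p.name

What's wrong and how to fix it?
Bug: INNER JOIN drops customers rows that have no matching purchases rows

Fix: Switch to LEFT JOIN to retain unmatched parent rows

Corrected query:
SELECT p.name, COUNT(c.id) FROM customers p LEFT JOIN purchases c ON c.customer_id = p.id GROUP BY p.name

Result:
name  | COUNT(c.id)
------+------------
Bob   | 1          
Eve   | 1          
Frank | 0          
Grace | 3          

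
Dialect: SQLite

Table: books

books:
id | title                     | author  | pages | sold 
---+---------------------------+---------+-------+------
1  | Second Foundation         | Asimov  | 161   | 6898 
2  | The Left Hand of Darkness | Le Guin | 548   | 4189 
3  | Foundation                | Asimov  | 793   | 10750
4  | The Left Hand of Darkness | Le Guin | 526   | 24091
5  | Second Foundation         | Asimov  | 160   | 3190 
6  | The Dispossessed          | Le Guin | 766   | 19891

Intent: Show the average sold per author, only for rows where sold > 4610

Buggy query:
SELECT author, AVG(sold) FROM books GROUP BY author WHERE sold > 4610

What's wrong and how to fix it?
Bug: Row-level WHERE must come before GROUP BY in the clause order

Fix: Move the WHERE clause before GROUP BY

Corrected query:
SELECT author, AVG(sold) FROM books WHERE sold > 4610 GROUP BY author

Result:
author  | AVG(sold)
--------+----------
Asimov  | 8824     
Le Guin | 21991    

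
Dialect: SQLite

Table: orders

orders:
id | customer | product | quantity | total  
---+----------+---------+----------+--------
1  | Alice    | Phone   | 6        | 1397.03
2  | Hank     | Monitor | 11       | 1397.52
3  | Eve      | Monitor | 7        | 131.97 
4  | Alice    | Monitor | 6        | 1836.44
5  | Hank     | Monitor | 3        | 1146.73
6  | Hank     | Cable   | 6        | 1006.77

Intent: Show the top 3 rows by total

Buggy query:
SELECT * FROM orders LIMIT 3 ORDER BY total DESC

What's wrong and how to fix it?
Bug: ORDER BY cannot follow LIMIT; LIMIT is the final clause

Fix: Swap the clauses: ORDER BY first, then LIMIT

Corrected query:
SELECT * FROM orders ORDER BY total DESC LIMIT 3

Result:
id | customer | product | quantity | total  
---+----------+---------+----------+--------
4  | Alice    | Monitor | 6        | 1836.44
2  | Hank     | Monitor | 11       | 1397.52
1  | Alice    | Phone   | 6        | 1397.03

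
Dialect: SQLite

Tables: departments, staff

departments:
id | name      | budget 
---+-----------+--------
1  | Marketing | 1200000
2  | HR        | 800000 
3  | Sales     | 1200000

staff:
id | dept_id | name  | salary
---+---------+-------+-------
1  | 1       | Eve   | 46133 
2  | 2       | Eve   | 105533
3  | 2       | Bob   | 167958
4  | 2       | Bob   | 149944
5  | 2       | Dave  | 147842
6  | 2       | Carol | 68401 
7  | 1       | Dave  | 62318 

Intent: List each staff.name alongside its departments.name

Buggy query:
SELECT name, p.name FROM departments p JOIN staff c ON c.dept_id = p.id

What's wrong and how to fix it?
Bug: 'name' exists in both joined tables, so the database can't tell which one is meant

Fix: Qualify the column with its table alias (c.name)

Corrected query:
SELECT c.name, p.name FROM departments p JOIN staff c ON c.dept_id = p.id

Result:
name  | name     
------+----------
Eve   | Marketing
Eve   | HR       
Bob   | HR       
Bob   | HR       
Dave  | HR       
Carol | HR       
Dave  | Marketing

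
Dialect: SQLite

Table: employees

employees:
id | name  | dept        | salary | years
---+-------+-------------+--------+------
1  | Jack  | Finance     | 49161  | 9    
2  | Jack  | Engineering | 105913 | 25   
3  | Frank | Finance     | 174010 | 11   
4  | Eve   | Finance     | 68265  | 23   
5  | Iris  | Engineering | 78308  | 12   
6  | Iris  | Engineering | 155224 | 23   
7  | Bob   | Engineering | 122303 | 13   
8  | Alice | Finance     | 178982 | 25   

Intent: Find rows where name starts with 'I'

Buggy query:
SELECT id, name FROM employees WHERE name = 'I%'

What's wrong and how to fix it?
Bug: '=' compares the literal string including the % character; pattern matching needs LIKE

Fix: Use LIKE for wildcard pattern matching

Corrected query:
SELECT id, name FROM employees WHERE name LIKE 'I%'

Result:
id | name
---+-----
5  | Iris
6  | Iris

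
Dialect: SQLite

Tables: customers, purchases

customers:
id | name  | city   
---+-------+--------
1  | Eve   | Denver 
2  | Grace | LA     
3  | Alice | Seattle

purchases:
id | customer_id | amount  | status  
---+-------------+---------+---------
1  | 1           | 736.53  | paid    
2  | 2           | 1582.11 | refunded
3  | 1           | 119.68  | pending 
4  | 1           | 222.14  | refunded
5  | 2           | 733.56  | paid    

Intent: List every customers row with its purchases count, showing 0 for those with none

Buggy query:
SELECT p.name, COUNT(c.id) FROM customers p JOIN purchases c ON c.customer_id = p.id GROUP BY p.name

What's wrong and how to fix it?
Bug: INNER JOIN drops customers rows that have no matching purchases rows

Fix: Use LEFT JOIN so parents without children still appear (COUNT(c.id) gives 0)

Corrected query:
SELECT p.name, COUNT(c.id) FROM customers p LEFT JOIN purchases c ON c.customer_id = p.id GROUP BY p.name

Result:
name  | COUNT(c.id)
------+------------
Alice | 0          
Eve   | 3          
Grace | 2          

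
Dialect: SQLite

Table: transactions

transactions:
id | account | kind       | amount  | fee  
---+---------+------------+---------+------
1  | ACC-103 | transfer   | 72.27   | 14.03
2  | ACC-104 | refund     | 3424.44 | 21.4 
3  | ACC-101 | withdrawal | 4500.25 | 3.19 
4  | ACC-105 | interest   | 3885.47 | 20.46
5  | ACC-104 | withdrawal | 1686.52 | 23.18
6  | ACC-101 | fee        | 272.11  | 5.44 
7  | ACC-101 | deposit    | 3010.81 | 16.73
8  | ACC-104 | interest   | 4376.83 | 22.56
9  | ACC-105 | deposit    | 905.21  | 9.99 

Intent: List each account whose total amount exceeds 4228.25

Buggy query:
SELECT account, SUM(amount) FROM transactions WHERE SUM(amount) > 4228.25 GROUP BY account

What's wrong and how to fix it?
Bug: WHERE runs before GROUP BY, so aggregates aren't available there

Fix: Use HAVING (which filters groups after aggregation) instead of WHERE

Corrected query:
SELECT account, SUM(amount) FROM transactions GROUP BY account HAVING SUM(amount) > 4228.25

Result:
account | SUM(amount)
--------+------------
ACC-101 | 7783.17    
ACC-104 | 9487.79    
ACC-105 | 4790.68    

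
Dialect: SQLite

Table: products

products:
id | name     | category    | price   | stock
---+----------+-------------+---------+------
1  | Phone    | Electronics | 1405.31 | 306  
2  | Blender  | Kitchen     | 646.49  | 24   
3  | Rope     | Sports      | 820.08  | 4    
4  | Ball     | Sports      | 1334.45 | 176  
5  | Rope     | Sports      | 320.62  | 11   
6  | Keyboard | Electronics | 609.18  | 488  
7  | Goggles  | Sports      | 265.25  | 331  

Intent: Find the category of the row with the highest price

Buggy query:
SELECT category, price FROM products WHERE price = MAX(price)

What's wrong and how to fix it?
Bug: WHERE is evaluated per row; an aggregate over the whole table isn't defined there

Fix: Use a subquery: WHERE price = (SELECT MAX(price) FROM products)

Corrected query:
SELECT category, price FROM products WHERE price = (SELECT MAX(price) FROM products)

Result:
category    | price  
------------+--------
Electronics | 1405.31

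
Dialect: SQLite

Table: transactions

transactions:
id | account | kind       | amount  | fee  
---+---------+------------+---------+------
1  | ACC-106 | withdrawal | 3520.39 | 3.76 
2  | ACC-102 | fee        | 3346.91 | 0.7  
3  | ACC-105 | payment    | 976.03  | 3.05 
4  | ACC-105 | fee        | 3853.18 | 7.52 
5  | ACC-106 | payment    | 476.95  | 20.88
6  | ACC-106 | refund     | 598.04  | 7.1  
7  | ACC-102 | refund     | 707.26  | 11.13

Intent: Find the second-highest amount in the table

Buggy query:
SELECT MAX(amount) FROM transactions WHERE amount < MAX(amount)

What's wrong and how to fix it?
Bug: The inner MAX is an aggregate inside WHERE, which is not allowed

Fix: Put the inner MAX in a scalar subquery

Corrected query:
SELECT MAX(amount) FROM transactions WHERE amount < (SELECT MAX(amount) FROM transactions)

Result:
MAX(amount)
-----------
3520.39    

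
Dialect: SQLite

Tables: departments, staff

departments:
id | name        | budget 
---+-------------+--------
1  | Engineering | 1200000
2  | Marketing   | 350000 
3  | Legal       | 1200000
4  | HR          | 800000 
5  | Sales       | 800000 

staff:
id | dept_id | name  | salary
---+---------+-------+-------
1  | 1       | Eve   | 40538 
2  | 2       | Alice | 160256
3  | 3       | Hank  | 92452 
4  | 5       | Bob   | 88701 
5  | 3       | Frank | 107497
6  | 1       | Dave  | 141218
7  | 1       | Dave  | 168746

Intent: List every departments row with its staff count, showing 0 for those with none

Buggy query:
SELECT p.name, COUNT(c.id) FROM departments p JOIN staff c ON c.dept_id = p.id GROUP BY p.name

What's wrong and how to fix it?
Bug: INNER JOIN drops departments rows that have no matching staff rows

Fix: Use LEFT JOIN so parents without children still appear (COUNT(c.id) gives 0)

Corrected query:
SELECT p.name, COUNT(c.id) FROM departments p LEFT JOIN staff c ON c.dept_id = p.id GROUP BY p.name

Result:
name        | COUNT(c.id)
------------+------------
Engineering | 3          
HR          | 0          
Legal       | 2          
Marketing   | 1          
Sales       | 1          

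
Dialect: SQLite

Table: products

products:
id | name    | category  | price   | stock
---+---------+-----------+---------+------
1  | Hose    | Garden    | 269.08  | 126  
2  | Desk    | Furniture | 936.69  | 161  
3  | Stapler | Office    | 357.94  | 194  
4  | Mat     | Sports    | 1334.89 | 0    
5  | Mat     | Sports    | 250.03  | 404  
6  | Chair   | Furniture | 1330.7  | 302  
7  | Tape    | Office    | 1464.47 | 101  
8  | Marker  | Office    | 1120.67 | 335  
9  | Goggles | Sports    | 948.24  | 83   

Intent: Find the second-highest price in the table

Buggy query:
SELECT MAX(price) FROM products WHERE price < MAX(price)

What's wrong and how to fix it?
Bug: The inner MAX is an aggregate inside WHERE, which is not allowed

Fix: Compute the overall MAX in a subquery, then take MAX of rows below it

Corrected query:
SELECT MAX(price) FROM products WHERE price < (SELECT MAX(price) FROM products)

Result:
MAX(price)
----------
1334.89   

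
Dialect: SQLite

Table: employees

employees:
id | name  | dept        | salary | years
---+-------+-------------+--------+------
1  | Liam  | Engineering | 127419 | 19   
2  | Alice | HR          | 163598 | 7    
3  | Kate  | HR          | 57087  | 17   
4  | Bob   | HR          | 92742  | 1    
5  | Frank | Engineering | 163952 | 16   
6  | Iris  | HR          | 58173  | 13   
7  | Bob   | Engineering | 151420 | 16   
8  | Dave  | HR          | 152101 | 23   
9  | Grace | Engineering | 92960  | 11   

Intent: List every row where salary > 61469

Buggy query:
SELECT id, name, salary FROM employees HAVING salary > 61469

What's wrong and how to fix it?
Bug: HAVING filters the output of aggregation, but this query has no GROUP BY and no aggregate functions, so SQLite rejects it (HAVING clause on a non-aggregate query); the condition here is per row

Fix: Replace HAVING with WHERE since the condition applies to individual rows

Corrected query:
SELECT id, name, salary FROM employees WHERE salary > 61469

Result:
id | name  | salary
---+-------+-------
1  | Liam  | 127419
2  | Alice | 163598
4  | Bob   | 92742 
5  | Frank | 163952
7  | Bob   | 151420
8  | Dave  | 152101
9  | Grace | 92960 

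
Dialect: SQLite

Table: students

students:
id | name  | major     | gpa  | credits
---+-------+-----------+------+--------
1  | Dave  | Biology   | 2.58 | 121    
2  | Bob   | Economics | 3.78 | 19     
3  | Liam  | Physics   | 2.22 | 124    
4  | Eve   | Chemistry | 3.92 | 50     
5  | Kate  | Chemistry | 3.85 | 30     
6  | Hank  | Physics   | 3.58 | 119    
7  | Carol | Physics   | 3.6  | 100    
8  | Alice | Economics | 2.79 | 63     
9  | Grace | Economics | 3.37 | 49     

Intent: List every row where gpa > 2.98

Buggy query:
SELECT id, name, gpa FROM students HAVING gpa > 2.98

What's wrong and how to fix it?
Bug: This is a non-aggregate query (no GROUP BY, no aggregates), so in SQLite the HAVING clause is invalid here; a row-level condition belongs in WHERE

Fix: Replace HAVING with WHERE since the condition applies to individual rows

Corrected query:
SELECT id, name, gpa FROM students WHERE gpa > 2.98

Result:
id | name  | gpa 
---+-------+-----
2  | Bob   | 3.78
4  | Eve   | 3.92
5  | Kate  | 3.85
6  | Hank  | 3.58
7  | Carol | 3.6 
9  | Grace | 3.37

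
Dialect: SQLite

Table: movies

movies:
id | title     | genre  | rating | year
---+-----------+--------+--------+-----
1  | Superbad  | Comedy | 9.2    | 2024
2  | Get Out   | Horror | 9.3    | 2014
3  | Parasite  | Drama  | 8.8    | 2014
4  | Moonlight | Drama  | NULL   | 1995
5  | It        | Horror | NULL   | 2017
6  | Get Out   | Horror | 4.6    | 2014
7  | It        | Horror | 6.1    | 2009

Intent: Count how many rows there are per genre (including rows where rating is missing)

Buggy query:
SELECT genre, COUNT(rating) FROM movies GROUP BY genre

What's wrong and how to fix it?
Bug: COUNT(rating) skips NULLs, so groups with missing rating are undercounted

Fix: Replace COUNT(rating) with COUNT(*)

Corrected query:
SELECT genre, COUNT(*) FROM movies GROUP BY genre

Result:
genre  | COUNT(*)
-------+---------
Comedy | 1       
Drama  | 2       
Horror | 4       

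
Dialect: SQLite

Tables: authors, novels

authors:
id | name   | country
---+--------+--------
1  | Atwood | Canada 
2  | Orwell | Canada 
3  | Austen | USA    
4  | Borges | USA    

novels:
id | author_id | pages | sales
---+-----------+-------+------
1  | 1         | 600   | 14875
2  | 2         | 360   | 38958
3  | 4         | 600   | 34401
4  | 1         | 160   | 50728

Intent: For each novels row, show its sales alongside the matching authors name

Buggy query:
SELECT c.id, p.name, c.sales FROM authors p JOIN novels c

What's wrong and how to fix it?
Bug: JOIN with no ON clause produces a cartesian product; every novels row pairs with every authors row

Fix: Add ON c.author_id = p.id to the JOIN

Corrected query:
SELECT c.id, p.name, c.sales FROM authors p JOIN novels c ON c.author_id = p.id

Result:
id | name   | sales
---+--------+------
1  | Atwood | 14875
2  | Orwell | 38958
3  | Borges | 34401
4  | Atwood | 50728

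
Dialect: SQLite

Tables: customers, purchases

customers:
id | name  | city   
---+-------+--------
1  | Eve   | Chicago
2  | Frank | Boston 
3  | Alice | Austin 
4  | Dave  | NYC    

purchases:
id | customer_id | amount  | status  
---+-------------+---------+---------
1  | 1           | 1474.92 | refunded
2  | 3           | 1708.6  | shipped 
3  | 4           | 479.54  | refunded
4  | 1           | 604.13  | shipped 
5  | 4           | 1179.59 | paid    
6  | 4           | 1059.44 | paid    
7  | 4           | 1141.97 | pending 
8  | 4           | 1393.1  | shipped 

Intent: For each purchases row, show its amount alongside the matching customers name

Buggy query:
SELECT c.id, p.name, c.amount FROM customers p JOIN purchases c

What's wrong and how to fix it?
Bug: Missing join condition: each purchases row is matched to all customers rows instead of just its own

Fix: Add ON c.customer_id = p.id to the JOIN

Corrected query:
SELECT c.id, p.name, c.amount FROM customers p JOIN purchases c ON c.customer_id = p.id

Result:
id | name  | amount 
---+-------+--------
1  | Eve   | 1474.92
2  | Alice | 1708.6 
3  | Dave  | 479.54 
4  | Eve   | 604.13 
5  | Dave  | 1179.59
6  | Dave  | 1059.44
7  | Dave  | 1141.97
8  | Dave  | 1393.1 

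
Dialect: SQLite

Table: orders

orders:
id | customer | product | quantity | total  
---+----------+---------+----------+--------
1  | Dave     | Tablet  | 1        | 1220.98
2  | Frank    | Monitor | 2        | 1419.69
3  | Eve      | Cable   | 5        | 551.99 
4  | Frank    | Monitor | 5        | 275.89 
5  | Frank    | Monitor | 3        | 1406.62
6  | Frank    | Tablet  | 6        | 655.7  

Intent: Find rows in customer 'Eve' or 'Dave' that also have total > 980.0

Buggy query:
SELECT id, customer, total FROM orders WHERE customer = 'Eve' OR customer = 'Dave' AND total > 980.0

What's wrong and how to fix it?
Bug: Without parentheses, AND is evaluated before OR, so the total filter only applies to the 'Dave' branch

Fix: Add parentheses around the OR so the AND applies to both alternatives

Corrected query:
SELECT id, customer, total FROM orders WHERE (customer = 'Eve' OR customer = 'Dave') AND total > 980.0

Result:
id | customer | total  
---+----------+--------
1  | Dave     | 1220.98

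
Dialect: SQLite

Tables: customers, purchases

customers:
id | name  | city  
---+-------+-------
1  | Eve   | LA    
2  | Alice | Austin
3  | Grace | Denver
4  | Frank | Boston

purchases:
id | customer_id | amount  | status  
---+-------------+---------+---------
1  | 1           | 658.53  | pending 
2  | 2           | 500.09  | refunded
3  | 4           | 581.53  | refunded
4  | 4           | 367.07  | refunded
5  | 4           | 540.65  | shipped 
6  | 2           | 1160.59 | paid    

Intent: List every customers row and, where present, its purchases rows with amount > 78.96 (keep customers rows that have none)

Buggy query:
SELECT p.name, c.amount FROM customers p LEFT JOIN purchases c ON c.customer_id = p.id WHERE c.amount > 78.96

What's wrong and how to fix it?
Bug: Filtering c.amount in WHERE discards the NULL rows produced by LEFT JOIN, turning it into an inner join

Fix: Put 'c.amount > 78.96' in the JOIN's ON clause instead of WHERE

Corrected query:
SELECT p.name, c.amount FROM customers p LEFT JOIN purchases c ON c.customer_id = p.id AND c.amount > 78.96

Result:
name  | amount 
------+--------
Eve   | 658.53 
Alice | 500.09 
Alice | 1160.59
Grace | NULL   
Frank | 367.07 
Frank | 540.65 
Frank | 581.53 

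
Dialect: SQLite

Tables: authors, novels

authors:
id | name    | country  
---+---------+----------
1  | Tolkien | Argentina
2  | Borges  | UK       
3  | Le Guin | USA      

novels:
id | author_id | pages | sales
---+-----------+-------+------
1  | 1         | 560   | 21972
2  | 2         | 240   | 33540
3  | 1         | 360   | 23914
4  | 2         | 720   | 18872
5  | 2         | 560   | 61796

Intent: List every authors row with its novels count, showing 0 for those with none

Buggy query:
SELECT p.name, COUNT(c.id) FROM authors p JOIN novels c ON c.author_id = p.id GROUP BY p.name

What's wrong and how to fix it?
Bug: INNER JOIN drops authors rows that have no matching novels rows

Fix: Switch to LEFT JOIN to retain unmatched parent rows

Corrected query:
SELECT p.name, COUNT(c.id) FROM authors p LEFT JOIN novels c ON c.author_id = p.id GROUP BY p.name

Result:
name    | COUNT(c.id)
--------+------------
Borges  | 3          
Le Guin | 0          
Tolkien | 2          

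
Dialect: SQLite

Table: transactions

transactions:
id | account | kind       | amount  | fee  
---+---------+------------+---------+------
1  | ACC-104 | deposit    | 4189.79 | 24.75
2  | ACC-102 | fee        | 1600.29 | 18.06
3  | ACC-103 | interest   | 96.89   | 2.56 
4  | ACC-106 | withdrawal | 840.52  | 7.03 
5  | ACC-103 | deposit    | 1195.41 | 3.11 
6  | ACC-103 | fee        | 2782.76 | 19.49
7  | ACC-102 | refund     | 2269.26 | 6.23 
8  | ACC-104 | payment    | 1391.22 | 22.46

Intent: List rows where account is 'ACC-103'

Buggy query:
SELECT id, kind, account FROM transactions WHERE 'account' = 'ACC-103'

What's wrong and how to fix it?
Bug: 'account' in single quotes is a string literal, not the column; the comparison is literal-vs-literal and never true

Fix: Remove the quotes around the column name (or use double quotes for an identifier)

Corrected query:
SELECT id, kind, account FROM transactions WHERE account = 'ACC-103'

Result:
id | kind     | account
---+----------+--------
3  | interest | ACC-103
5  | deposit  | ACC-103
6  | fee      | ACC-103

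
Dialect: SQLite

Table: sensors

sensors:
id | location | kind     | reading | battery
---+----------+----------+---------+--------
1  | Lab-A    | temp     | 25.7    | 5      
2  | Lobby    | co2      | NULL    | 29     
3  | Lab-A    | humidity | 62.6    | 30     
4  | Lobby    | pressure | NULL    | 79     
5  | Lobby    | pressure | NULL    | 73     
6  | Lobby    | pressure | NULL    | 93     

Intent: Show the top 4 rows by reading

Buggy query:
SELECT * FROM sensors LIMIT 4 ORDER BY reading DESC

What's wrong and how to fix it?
Bug: ORDER BY cannot follow LIMIT; LIMIT is the final clause

Fix: Swap the clauses: ORDER BY first, then LIMIT

Corrected query:
SELECT * FROM sensors ORDER BY reading DESC LIMIT 4

Result:
id | location | kind     | reading | battery
---+----------+----------+---------+--------
3  | Lab-A    | humidity | 62.6    | 30     
1  | Lab-A    | temp     | 25.7    | 5      
2  | Lobby    | co2      | NULL    | 29     
4  | Lobby    | pressure | NULL    | 79     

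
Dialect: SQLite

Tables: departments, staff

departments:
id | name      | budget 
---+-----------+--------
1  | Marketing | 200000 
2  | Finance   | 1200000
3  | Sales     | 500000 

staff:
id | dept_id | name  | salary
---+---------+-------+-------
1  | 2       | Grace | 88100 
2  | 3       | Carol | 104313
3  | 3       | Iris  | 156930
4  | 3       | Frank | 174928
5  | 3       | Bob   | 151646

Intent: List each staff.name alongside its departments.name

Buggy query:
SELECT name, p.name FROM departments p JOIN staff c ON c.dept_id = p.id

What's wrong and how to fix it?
Bug: Both tables have a 'name' column; the unqualified reference is ambiguous

Fix: Prefix ambiguous columns with the table alias

Corrected query:
SELECT c.name, p.name FROM departments p JOIN staff c ON c.dept_id = p.id

Result:
name  | name   
------+--------
Grace | Finance
Carol | Sales  
Iris  | Sales  
Frank | Sales  
Bob   | Sales  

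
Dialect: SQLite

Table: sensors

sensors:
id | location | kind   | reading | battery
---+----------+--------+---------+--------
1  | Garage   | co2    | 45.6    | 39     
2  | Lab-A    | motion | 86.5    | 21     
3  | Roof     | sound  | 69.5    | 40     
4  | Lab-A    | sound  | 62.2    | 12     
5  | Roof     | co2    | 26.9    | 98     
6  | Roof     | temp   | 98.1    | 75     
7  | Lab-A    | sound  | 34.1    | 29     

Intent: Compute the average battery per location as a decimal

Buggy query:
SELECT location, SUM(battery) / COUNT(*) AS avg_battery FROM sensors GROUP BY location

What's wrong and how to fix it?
Bug: SUM(battery) and COUNT(*) are both integers; the division truncates the fractional part

Fix: Multiply by 1.0 (or CAST to REAL) to force floating-point division

Corrected query:
SELECT location, SUM(battery) * 1.0 / COUNT(*) AS avg_battery FROM sensors GROUP BY location

Result:
location | avg_battery
---------+------------
Garage   | 39         
Lab-A    | 20.666667  
Roof     | 71         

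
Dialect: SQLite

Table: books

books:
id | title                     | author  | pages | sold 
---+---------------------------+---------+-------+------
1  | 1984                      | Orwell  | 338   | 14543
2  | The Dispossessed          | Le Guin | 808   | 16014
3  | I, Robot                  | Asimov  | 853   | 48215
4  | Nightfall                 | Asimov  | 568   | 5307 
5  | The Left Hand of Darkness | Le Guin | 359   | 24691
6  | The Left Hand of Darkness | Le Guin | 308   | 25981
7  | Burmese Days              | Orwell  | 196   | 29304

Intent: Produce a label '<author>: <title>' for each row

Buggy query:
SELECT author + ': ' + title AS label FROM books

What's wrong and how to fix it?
Bug: SQLite uses || for string concatenation; + coerces text to numbers (yielding 0)

Fix: Replace + with || to concatenate text

Corrected query:
SELECT author || ': ' || title AS label FROM books

Result:
label                             
----------------------------------
Orwell: 1984                      
Le Guin: The Dispossessed         
Asimov: I, Robot                  
Asimov: Nightfall                 
Le Guin: The Left Hand of Darkness
Le Guin: The Left Hand of Darkness
Orwell: Burmese Days              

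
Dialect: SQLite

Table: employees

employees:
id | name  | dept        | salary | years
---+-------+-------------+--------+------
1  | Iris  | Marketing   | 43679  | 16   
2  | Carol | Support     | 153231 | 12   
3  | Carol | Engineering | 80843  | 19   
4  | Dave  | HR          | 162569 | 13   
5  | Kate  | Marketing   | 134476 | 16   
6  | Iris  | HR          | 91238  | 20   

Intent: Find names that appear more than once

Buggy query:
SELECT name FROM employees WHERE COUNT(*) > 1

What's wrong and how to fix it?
Bug: COUNT(*) is an aggregate and cannot be used in WHERE

Fix: Group first, then use HAVING for the count condition

Corrected query:
SELECT name FROM employees GROUP BY name HAVING COUNT(*) > 1

Result:
name 
-----
Carol
Iris 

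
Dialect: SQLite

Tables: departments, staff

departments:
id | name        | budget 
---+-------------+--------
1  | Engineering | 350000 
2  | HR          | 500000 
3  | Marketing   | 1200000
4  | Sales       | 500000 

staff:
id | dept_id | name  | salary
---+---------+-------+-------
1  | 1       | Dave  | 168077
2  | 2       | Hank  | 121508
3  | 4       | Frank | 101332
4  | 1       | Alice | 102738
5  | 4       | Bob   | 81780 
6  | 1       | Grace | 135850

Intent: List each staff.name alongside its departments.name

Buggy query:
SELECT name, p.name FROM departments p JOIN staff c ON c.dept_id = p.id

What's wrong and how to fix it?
Bug: Both tables have a 'name' column; the unqualified reference is ambiguous

Fix: Qualify the column with its table alias (c.name)

Corrected query:
SELECT c.name, p.name FROM departments p JOIN staff c ON c.dept_id = p.id

Result:
name  | name       
------+------------
Dave  | Engineering
Hank  | HR         
Frank | Sales      
Alice | Engineering
Bob   | Sales      
Grace | Engineering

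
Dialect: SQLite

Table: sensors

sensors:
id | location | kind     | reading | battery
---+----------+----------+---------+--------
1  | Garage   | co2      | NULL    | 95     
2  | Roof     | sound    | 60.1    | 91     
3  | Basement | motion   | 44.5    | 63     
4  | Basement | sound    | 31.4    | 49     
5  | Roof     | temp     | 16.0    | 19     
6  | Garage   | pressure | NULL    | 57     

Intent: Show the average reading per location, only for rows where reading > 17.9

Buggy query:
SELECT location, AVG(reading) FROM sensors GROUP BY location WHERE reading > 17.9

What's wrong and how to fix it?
Bug: Row-level WHERE must come before GROUP BY in the clause order

Fix: Move the WHERE clause before GROUP BY

Corrected query:
SELECT location, AVG(reading) FROM sensors WHERE reading > 17.9 GROUP BY location

Result:
location | AVG(reading)
---------+-------------
Basement | 37.95       
Roof     | 60.1        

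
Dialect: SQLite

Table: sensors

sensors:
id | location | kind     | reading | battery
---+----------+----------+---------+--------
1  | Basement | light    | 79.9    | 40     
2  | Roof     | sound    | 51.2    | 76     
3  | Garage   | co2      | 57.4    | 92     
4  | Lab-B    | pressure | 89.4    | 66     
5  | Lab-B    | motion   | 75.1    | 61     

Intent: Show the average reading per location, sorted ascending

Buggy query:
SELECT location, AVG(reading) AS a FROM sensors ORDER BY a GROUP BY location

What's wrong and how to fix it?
Bug: ORDER BY appears before GROUP BY; SQL clause order requires GROUP BY first

Fix: Move ORDER BY to the end, after GROUP BY

Corrected query:
SELECT location, AVG(reading) AS a FROM sensors GROUP BY location ORDER BY a

Result:
location | a    
---------+------
Roof     | 51.2 
Garage   | 57.4 
Basement | 79.9 
Lab-B    | 82.25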